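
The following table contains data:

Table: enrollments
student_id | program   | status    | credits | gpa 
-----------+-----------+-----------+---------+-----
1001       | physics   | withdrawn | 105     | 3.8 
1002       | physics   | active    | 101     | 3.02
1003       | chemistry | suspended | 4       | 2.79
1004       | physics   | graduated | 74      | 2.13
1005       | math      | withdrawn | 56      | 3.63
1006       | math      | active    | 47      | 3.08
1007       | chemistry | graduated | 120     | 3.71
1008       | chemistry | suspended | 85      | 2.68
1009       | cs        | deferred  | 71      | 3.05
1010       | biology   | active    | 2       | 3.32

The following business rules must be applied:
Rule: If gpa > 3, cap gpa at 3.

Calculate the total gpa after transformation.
28.6

Step 1: 7 records have gpa > 3
Step 2: These records originally summed to 23.61
Step 3: After capping: 7 × 3 = 21
Step 4: Unaffected records sum: 7.6
Step 5: Final sum = 21 + 7.6 = 28.6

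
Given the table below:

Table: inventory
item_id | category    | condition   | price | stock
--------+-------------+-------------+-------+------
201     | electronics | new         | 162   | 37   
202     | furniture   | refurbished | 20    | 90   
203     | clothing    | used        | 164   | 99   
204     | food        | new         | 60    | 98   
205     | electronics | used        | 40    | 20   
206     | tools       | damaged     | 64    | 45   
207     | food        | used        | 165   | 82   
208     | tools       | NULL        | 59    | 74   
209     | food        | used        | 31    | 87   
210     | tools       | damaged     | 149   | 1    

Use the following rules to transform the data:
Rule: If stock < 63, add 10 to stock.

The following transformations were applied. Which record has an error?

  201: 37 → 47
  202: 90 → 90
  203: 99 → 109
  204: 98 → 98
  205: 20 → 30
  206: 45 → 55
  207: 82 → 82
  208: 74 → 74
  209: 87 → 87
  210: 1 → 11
Record 203 has an error. The correct transformed value should be 99, not 109.

Step 1: Check each record against the rule
Step 2: Record 203 has stock = 99
Step 3: Since 99 >= 63, the bonus should not have been applied
Step 4: Correct value = 99, but claimed value = 109
Conclusion: Record 203 has the error.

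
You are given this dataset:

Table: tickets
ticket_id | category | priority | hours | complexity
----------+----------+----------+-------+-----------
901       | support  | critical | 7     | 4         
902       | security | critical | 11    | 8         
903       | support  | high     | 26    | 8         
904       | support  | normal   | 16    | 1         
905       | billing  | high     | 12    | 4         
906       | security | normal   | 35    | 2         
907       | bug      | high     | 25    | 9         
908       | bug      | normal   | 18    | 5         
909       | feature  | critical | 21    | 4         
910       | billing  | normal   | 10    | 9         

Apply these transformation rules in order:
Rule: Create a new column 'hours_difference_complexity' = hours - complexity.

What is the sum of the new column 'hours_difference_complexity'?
127

Step 1: For each record, compute hours - complexity
Example calculations:
  7 - 4 = 3
  11 - 8 = 3
  26 - 8 = 18
  ...
Step 2: Sum all derived values
Step 3: Total = 127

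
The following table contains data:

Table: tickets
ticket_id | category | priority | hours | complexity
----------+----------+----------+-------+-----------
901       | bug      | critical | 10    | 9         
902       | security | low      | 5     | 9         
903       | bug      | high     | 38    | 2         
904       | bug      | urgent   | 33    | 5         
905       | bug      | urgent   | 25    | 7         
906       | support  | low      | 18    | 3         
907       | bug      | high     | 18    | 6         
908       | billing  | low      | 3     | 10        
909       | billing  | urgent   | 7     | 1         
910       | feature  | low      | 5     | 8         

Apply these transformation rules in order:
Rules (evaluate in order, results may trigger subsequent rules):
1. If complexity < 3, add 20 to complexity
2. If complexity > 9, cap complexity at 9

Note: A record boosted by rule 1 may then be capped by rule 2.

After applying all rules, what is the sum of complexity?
74

Step 1: Apply rule 1 to records with complexity < 3
  - 2 records get bonus of 20
  - Of these, 2 records then exceed 9 and get capped
Step 2: Apply rule 2 to records with complexity > 9
  - 1 records (original) are capped
Step 3: Calculate final sum = 74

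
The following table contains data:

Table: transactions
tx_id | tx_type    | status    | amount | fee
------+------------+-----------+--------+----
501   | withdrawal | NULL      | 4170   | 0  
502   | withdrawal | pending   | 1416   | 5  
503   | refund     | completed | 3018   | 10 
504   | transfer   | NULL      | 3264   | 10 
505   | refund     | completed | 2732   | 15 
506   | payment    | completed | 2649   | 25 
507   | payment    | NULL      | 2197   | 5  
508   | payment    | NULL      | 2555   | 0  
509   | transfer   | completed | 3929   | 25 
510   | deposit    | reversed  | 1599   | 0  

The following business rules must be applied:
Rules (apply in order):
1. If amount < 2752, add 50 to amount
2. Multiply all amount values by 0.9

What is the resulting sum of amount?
25046.1

Step 1: Apply Rule 1 - Add 50 to records with amount < 2752
  - 6 records affected: 13148 + (6 × 50) = 13448
  - Unaffected records: 14381
  - Sum after Rule 1: 27829
Step 2: Apply Rule 2 - Multiply all by 0.9
  - 27829 × 0.9 = 25046.1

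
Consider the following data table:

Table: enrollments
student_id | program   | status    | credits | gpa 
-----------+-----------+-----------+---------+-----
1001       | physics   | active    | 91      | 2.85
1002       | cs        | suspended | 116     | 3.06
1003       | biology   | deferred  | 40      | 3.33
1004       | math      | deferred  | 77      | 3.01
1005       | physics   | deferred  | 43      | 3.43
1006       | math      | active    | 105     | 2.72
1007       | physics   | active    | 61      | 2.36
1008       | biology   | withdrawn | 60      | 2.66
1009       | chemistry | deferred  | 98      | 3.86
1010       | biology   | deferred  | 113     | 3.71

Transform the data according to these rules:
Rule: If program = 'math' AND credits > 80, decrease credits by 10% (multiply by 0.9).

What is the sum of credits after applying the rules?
793.5

Step 1: Find records where program = 'math' AND credits > 80
Step 2: 1 records match, summing to 105
Step 3: After multiplier: 105 × 0.9 = 94.5
Step 4: Unaffected records sum: 699
Step 5: Final sum = 94.5 + 699 = 793.5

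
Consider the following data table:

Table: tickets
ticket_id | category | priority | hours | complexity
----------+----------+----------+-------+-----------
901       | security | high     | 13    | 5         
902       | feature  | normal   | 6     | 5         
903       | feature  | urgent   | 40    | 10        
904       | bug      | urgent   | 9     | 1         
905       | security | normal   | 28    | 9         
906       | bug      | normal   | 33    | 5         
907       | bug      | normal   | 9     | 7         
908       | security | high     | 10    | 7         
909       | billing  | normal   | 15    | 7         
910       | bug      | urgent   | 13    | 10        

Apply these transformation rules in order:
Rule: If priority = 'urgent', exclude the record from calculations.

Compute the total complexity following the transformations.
45

Step 1: Identify records where priority = 'urgent'
Step 2: The excluded records sum to 21
Step 3: Original total complexity = 66
Step 4: Remaining total = 66 - 21 = 45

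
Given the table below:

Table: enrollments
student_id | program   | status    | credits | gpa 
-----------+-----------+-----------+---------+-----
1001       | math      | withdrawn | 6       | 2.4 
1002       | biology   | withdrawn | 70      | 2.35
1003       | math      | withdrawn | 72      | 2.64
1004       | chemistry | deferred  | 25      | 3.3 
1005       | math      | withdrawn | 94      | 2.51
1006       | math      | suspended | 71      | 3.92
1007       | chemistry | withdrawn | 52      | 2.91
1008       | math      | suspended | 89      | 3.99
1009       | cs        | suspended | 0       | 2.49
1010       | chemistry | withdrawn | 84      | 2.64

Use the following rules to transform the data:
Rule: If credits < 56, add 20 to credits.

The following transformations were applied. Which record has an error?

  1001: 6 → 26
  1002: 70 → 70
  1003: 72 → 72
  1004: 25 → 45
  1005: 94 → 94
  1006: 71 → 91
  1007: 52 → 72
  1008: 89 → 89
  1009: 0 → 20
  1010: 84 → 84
Record 1006 has an error. The correct transformed value should be 71, not 91.

Step 1: Check each record against the rule
Step 2: Record 1006 has credits = 71
Step 3: Since 71 >= 56, the bonus should not have been applied
Step 4: Correct value = 71, but claimed value = 91
Conclusion: Record 1006 has the error.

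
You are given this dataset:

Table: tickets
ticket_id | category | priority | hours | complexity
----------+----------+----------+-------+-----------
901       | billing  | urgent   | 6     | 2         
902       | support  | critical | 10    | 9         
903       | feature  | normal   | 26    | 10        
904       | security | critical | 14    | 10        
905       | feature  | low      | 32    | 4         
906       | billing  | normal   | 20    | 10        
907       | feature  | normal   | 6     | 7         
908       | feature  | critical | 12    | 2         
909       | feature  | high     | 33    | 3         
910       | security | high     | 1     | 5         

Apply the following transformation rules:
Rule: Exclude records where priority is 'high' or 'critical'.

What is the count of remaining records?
5

Step 1: Count records to exclude
  - 2 (high) + 3 (critical) = 5 records
Step 2: Total records: 10
Step 3: Remaining = 10 - 5 = 5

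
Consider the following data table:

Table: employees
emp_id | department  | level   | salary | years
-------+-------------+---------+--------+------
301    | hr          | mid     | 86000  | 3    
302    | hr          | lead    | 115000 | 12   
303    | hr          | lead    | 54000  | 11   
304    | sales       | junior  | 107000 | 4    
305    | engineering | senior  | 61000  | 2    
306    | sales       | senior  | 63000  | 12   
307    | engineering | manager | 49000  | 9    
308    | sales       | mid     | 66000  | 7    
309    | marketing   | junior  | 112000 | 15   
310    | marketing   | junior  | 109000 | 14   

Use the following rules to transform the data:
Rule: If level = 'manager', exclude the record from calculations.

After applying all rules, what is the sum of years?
80

Step 1: Identify records where level = 'manager'
Step 2: The excluded records sum to 9
Step 3: Original total years = 89
Step 4: Remaining total = 89 - 9 = 80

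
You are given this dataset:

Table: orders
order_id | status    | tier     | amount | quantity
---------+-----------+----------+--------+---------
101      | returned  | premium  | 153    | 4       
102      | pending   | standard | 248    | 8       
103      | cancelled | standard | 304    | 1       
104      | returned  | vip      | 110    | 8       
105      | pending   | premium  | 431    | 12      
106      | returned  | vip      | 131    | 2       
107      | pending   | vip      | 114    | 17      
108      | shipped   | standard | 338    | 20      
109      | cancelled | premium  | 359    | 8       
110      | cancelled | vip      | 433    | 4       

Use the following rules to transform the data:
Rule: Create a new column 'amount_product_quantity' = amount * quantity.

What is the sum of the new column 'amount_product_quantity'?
22516

Step 1: For each record, compute amount * quantity
Example calculations:
  153 * 4 = 612
  248 * 8 = 1984
  304 * 1 = 304
  ...
Step 2: Sum all derived values
Step 3: Total = 22516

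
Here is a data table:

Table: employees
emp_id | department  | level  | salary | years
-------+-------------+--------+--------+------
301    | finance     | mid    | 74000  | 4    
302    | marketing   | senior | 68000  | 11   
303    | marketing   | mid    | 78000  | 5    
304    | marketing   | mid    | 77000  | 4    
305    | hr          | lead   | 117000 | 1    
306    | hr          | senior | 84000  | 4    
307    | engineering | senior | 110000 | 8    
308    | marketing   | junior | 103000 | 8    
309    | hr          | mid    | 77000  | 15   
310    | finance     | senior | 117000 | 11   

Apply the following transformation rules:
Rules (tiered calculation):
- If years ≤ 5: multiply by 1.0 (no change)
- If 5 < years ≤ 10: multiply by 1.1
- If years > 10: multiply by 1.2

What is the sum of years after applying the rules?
80.0

Step 1: Tier 1 (years ≤ 5): 5 records, sum = 18 × 1.0 = 18.0
Step 2: Tier 2 (5 < years ≤ 10): 2 records, sum = 16 × 1.1 = 17.6
Step 3: Tier 3 (years > 10): 3 records, sum = 37 × 1.2 = 44.4
Step 4: Final sum = 18.0 + 17.6 + 44.4 = 80.0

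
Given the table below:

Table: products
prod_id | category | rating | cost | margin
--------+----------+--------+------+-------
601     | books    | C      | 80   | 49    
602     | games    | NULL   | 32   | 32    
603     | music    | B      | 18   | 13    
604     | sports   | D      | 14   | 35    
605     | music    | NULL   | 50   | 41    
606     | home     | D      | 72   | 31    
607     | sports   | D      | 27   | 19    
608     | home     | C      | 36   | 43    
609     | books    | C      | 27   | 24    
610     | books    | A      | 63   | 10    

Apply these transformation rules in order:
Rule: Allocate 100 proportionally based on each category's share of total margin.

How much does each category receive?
books: 27.95, games: 10.77, home: 24.92, music: 18.18, sports: 18.18

Step 1: Calculate total margin = 297
Step 2: Calculate each category's proportion:
  books: 83/297 = 27.95% → 27.95
  games: 32/297 = 10.77% → 10.77
  home: 74/297 = 24.92% → 24.92
  music: 54/297 = 18.18% → 18.18
  sports: 54/297 = 18.18% → 18.18
Step 3: Verify: sum of allocations ≈ 100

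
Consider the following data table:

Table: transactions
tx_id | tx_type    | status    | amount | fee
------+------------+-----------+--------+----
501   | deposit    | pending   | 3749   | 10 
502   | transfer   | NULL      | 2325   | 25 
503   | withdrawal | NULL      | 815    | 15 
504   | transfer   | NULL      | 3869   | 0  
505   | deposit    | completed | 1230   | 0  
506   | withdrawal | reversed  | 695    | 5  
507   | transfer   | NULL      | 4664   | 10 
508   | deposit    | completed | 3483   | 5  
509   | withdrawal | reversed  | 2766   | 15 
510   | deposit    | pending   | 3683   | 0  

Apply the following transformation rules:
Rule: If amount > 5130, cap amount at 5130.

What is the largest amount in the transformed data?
4664

Step 1: Original maximum amount = 4664
Step 2: Check cap of 5130 against maximum
Step 3: No records exceed the cap (max 4664 <= cap 5130), so no capping applies
Step 4: Maximum after transformation = 4664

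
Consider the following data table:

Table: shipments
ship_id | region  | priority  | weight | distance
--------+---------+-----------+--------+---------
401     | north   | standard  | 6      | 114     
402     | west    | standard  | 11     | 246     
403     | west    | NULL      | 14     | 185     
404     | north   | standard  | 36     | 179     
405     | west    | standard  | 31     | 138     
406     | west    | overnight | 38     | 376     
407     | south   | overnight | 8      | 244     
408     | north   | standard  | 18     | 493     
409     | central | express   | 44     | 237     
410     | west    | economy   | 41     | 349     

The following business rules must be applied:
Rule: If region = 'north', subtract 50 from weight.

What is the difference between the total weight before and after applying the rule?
150

Step 1: Original sum of weight = 247
Step 2: 3 records have region = 'north'
Step 3: Each affected record changes by -50
Step 4: Total change = 3 × -50 = -150
Step 5: New sum = 247 + -150 = 97
Step 6: Difference = |97 - 247| = 150
        (Sum decreased by 150)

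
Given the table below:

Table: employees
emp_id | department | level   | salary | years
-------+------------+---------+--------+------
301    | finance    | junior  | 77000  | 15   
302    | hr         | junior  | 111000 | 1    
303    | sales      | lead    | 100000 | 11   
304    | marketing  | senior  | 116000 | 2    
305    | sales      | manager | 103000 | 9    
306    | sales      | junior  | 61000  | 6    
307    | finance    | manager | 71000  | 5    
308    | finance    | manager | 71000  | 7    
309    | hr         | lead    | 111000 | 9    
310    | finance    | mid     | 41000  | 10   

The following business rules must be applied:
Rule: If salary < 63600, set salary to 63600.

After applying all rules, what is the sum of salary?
887200

Step 1: 2 records have salary < 63600
Step 2: These records originally summed to 102000
Step 3: After setting to minimum: 2 × 63600 = 127200
Step 4: Unaffected records sum: 760000
Step 5: Final sum = 127200 + 760000 = 887200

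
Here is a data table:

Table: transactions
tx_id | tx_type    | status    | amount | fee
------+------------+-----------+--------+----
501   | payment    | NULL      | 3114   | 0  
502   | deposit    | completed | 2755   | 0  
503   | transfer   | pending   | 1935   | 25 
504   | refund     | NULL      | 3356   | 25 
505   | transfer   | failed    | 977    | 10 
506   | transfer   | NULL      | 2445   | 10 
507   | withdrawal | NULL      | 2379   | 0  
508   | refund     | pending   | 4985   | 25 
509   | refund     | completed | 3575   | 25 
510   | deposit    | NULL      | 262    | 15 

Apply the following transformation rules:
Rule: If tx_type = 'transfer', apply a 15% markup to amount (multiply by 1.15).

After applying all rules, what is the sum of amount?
26586.55

Step 1: Records with tx_type = 'transfer' have total amount = 5357
Step 2: Apply multiplier: 5357 × 1.15 = 6160.55
Step 3: Other records total: 20426
Step 4: Final sum = 6160.55 + 20426 = 26586.55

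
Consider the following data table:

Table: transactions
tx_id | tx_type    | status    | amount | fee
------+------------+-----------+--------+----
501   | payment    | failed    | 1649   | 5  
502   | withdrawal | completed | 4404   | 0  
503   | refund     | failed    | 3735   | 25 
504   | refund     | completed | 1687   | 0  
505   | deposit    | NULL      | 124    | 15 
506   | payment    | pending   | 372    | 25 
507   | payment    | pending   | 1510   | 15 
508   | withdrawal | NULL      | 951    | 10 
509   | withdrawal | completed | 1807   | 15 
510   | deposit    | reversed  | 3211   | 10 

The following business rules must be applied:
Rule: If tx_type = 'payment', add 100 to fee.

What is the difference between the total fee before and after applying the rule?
300

Step 1: Original sum of fee = 120
Step 2: 3 records have tx_type = 'payment'
Step 3: Each affected record changes by 100
Step 4: Total change = 3 × 100 = 300
Step 5: New sum = 120 + 300 = 420
Step 6: Difference = |420 - 120| = 300
        (Sum increased by 300)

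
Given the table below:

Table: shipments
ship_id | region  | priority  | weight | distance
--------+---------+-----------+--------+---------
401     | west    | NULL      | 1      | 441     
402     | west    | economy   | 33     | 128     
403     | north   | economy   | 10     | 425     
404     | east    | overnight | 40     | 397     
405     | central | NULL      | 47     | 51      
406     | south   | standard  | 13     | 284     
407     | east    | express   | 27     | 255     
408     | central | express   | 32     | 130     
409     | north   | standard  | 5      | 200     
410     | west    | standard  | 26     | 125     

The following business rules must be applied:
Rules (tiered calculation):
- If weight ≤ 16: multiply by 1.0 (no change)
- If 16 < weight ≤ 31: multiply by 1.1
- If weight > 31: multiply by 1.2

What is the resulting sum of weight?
269.7

Step 1: Tier 1 (weight ≤ 16): 4 records, sum = 29 × 1.0 = 29.0
Step 2: Tier 2 (16 < weight ≤ 31): 2 records, sum = 53 × 1.1 = 58.3
Step 3: Tier 3 (weight > 31): 4 records, sum = 152 × 1.2 = 182.4
Step 4: Final sum = 29.0 + 58.3 + 182.4 = 269.7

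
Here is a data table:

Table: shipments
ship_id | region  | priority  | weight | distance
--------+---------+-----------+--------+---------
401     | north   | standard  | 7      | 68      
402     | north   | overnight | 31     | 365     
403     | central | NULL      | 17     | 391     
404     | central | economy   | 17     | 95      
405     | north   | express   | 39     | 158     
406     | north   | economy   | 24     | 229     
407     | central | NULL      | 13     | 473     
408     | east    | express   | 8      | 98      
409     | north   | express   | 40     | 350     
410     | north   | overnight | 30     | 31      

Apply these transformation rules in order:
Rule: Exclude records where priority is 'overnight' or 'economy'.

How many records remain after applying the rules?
6

Step 1: Count records to exclude
  - 2 (overnight) + 2 (economy) = 4 records
Step 2: Total records: 10
Step 3: Remaining = 10 - 4 = 6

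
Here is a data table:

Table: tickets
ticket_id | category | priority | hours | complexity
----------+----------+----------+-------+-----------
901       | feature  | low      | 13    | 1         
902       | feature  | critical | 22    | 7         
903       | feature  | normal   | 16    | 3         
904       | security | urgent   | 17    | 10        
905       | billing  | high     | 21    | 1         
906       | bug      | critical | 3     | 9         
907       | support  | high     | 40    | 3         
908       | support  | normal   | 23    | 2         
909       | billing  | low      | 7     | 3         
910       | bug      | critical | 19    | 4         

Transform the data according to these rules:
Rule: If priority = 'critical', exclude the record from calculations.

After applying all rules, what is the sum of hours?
137

Step 1: Identify records where priority = 'critical'
Step 2: The excluded records sum to 44
Step 3: Original total hours = 181
Step 4: Remaining total = 181 - 44 = 137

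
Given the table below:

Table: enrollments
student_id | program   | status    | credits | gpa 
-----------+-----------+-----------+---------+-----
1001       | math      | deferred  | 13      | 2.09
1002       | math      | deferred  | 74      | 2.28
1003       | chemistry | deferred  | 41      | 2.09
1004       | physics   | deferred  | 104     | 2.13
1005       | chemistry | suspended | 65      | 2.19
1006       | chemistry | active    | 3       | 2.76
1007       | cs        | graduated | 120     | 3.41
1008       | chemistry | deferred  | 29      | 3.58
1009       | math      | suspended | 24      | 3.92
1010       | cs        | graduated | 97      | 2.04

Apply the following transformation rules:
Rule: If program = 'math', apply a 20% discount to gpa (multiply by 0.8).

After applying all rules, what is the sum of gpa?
24.83

Step 1: Records with program = 'math' have total gpa = 8.29
Step 2: Apply multiplier: 8.29 × 0.8 = 6.63
Step 3: Other records total: 18.2
Step 4: Final sum = 6.63 + 18.2 = 24.83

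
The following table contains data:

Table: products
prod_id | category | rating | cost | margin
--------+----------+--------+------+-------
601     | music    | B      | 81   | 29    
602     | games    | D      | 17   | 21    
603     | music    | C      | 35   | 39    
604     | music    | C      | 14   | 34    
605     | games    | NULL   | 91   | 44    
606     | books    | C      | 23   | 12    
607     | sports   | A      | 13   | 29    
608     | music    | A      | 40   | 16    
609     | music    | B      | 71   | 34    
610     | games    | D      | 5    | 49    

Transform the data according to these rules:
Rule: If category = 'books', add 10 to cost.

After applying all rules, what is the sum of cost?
400

Step 1: Count records where category = 'books': 1
Step 2: Total bonus added: 1 × 10 = 10
Step 3: Original sum of cost: 390
Step 4: Final sum = 390 + 10 = 400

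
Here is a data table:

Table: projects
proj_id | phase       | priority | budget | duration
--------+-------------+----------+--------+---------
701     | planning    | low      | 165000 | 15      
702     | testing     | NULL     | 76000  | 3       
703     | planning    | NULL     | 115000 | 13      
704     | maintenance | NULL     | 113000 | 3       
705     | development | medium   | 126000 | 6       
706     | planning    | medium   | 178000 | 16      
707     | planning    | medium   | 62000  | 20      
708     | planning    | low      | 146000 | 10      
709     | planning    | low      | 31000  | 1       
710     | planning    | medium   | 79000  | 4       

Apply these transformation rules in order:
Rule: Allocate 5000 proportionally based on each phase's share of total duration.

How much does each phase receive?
development: 329.67, maintenance: 164.84, planning: 4340.66, testing: 164.84

Step 1: Calculate total duration = 91
Step 2: Calculate each phase's proportion:
  development: 6/91 = 6.59% → 329.67
  maintenance: 3/91 = 3.30% → 164.84
  planning: 79/91 = 86.81% → 4340.66
  testing: 3/91 = 3.30% → 164.84
Step 3: Verify: sum of allocations ≈ 5000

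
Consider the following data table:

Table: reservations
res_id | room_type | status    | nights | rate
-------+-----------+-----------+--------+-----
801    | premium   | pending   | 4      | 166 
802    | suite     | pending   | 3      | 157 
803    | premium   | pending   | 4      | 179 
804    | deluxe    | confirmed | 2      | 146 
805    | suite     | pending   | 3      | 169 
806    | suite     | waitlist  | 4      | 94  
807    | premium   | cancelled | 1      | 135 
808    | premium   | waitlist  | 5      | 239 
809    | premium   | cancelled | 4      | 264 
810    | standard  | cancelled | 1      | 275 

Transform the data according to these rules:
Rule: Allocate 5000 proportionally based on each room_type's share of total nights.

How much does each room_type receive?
deluxe: 322.58, premium: 2903.23, standard: 161.29, suite: 1612.9

Step 1: Calculate total nights = 31
Step 2: Calculate each room_type's proportion:
  deluxe: 2/31 = 6.45% → 322.58
  premium: 18/31 = 58.06% → 2903.23
  standard: 1/31 = 3.23% → 161.29
  suite: 10/31 = 32.26% → 1612.9
Step 3: Verify: sum of allocations ≈ 5000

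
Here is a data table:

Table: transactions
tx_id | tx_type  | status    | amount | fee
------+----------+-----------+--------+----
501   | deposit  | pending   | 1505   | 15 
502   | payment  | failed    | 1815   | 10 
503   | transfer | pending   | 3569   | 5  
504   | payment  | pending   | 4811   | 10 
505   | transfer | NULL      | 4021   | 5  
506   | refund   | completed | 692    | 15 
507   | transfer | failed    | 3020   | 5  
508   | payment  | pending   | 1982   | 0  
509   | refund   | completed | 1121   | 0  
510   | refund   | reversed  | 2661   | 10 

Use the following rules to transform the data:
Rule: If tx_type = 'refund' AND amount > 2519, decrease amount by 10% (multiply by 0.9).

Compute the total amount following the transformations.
24930.9

Step 1: Find records where tx_type = 'refund' AND amount > 2519
Step 2: 1 records match, summing to 2661
Step 3: After multiplier: 2661 × 0.9 = 2394.9
Step 4: Unaffected records sum: 22536
Step 5: Final sum = 2394.9 + 22536 = 24930.9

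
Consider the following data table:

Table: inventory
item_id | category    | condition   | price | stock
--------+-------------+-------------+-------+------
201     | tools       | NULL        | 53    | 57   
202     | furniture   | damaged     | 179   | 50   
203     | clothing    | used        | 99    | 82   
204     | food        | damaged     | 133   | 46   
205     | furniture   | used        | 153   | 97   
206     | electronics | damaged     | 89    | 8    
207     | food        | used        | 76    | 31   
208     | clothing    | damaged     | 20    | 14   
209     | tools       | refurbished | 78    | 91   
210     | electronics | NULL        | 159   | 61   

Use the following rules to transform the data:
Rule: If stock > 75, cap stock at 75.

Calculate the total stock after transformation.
492

Step 1: 3 records have stock > 75
Step 2: These records originally summed to 270
Step 3: After capping: 3 × 75 = 225
Step 4: Unaffected records sum: 267
Step 5: Final sum = 225 + 267 = 492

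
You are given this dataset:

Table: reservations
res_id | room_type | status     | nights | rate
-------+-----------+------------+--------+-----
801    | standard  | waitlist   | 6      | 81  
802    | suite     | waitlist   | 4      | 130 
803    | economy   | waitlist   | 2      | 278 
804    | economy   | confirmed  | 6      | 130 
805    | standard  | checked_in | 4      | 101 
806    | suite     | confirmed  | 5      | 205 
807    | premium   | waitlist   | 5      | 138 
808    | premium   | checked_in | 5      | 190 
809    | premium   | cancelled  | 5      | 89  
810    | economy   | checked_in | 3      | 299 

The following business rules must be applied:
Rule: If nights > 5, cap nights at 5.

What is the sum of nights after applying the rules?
43

Step 1: 2 records have nights > 5
Step 2: These records originally summed to 12
Step 3: After capping: 2 × 5 = 10
Step 4: Unaffected records sum: 33
Step 5: Final sum = 10 + 33 = 43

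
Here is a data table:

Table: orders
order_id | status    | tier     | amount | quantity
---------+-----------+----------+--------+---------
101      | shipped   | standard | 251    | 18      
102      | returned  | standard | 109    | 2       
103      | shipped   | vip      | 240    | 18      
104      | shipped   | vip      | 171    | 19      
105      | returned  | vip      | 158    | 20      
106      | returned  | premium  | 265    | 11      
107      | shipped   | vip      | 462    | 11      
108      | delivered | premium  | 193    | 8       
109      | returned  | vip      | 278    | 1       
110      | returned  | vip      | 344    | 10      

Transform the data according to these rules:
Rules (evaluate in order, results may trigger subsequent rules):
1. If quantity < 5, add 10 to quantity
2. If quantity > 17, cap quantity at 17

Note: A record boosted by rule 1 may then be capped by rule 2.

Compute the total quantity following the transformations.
131

Step 1: Apply rule 1 to records with quantity < 5
  - 2 records get bonus of 10
  - Of these, 0 records then exceed 17 and get capped
Step 2: Apply rule 2 to records with quantity > 17
  - 4 records (original) are capped
Step 3: Calculate final sum = 131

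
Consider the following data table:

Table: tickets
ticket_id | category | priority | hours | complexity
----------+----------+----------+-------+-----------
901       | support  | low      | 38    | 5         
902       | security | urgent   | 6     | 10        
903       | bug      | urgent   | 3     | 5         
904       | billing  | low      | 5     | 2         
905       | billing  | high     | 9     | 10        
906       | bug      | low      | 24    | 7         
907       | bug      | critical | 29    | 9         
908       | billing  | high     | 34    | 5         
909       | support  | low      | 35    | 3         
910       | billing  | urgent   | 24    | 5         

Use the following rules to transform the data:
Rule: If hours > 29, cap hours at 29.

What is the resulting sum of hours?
187

Step 1: 3 records have hours > 29
Step 2: These records originally summed to 107
Step 3: After capping: 3 × 29 = 87
Step 4: Unaffected records sum: 100
Step 5: Final sum = 87 + 100 = 187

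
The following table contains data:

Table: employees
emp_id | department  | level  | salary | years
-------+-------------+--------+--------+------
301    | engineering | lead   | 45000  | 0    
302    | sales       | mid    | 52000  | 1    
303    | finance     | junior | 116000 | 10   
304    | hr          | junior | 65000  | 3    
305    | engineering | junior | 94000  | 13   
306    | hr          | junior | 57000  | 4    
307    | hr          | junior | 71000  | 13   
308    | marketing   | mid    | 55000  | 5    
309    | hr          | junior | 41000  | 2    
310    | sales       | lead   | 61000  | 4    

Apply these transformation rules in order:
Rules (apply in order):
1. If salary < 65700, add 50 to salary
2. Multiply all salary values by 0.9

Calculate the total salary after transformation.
591615.0

Step 1: Apply Rule 1 - Add 50 to records with salary < 65700
  - 7 records affected: 376000 + (7 × 50) = 376350
  - Unaffected records: 281000
  - Sum after Rule 1: 657350
Step 2: Apply Rule 2 - Multiply all by 0.9
  - 657350 × 0.9 = 591615.0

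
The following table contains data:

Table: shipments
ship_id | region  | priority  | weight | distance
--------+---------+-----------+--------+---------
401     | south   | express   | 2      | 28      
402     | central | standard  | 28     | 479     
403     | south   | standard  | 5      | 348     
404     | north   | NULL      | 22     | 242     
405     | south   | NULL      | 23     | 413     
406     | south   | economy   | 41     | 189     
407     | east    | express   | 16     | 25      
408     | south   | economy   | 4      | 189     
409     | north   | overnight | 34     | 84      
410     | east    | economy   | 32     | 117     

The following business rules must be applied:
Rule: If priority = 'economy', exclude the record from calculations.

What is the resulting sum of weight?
130

Step 1: Identify records where priority = 'economy'
Step 2: The excluded records sum to 77
Step 3: Original total weight = 207
Step 4: Remaining total = 207 - 77 = 130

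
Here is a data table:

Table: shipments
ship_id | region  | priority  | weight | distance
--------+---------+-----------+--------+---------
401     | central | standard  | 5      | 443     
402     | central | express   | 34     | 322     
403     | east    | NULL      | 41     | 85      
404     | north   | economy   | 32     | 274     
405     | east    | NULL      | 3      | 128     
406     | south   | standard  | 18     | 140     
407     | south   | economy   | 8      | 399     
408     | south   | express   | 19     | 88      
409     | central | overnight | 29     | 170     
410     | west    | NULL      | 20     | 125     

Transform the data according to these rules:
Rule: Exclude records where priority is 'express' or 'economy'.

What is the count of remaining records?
6

Step 1: Count records to exclude
  - 2 (express) + 2 (economy) = 4 records
Step 2: Total records: 10
Step 3: Remaining = 10 - 4 = 6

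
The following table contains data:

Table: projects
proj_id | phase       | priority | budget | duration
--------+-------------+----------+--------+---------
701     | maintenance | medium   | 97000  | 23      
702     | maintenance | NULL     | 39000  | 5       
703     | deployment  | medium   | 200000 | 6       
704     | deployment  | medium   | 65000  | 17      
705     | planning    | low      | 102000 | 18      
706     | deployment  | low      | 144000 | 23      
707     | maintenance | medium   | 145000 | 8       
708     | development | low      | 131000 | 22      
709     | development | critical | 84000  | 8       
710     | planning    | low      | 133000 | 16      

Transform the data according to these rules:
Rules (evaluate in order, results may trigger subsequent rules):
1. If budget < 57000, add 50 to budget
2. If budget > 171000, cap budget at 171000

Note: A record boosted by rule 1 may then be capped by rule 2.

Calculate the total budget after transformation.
1111050

Step 1: Apply rule 1 to records with budget < 57000
  - 1 records get bonus of 50
  - Of these, 0 records then exceed 171000 and get capped
Step 2: Apply rule 2 to records with budget > 171000
  - 1 records (original) are capped
Step 3: Calculate final sum = 1111050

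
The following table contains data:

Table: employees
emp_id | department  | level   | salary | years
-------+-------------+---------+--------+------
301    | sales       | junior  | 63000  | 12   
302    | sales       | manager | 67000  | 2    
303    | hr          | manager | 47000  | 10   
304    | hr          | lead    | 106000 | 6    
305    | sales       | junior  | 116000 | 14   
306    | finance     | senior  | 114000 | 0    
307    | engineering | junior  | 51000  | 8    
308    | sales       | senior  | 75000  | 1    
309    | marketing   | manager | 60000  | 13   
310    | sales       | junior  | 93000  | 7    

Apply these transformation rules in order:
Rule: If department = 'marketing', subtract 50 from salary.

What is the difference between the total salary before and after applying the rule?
50

Step 1: Original sum of salary = 792000
Step 2: 1 records have department = 'marketing'
Step 3: Each affected record changes by -50
Step 4: Total change = 1 × -50 = -50
Step 5: New sum = 792000 + -50 = 791950
Step 6: Difference = |791950 - 792000| = 50
        (Sum decreased by 50)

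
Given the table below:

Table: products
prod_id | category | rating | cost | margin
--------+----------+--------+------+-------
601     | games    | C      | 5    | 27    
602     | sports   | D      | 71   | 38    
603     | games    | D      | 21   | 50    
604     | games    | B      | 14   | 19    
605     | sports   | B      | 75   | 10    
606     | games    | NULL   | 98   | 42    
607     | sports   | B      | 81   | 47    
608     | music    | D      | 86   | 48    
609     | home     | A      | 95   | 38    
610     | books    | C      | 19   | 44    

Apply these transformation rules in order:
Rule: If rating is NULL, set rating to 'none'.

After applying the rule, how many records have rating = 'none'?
1

Step 1: Count records where rating IS NULL
Step 2: Found 1 records with NULL rating
Step 3: These records will have rating set to 'none'
Step 4: Records already having rating = 'none': 0
Step 5: Answer: 1 + 0 = 1 records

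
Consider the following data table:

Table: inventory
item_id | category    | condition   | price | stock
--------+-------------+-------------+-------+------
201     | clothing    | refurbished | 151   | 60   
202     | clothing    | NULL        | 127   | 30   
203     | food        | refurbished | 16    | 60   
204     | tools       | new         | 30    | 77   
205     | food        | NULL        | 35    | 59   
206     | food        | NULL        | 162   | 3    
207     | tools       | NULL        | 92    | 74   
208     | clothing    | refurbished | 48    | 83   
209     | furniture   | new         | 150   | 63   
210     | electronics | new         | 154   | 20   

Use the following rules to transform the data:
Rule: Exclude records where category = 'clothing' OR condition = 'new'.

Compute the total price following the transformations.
305

Step 1: Find records where category = 'clothing' OR condition = 'new'
Step 2: 6 records match, summing to 660
Step 3: Original sum: 965
Step 4: Remaining sum = 965 - 660 = 305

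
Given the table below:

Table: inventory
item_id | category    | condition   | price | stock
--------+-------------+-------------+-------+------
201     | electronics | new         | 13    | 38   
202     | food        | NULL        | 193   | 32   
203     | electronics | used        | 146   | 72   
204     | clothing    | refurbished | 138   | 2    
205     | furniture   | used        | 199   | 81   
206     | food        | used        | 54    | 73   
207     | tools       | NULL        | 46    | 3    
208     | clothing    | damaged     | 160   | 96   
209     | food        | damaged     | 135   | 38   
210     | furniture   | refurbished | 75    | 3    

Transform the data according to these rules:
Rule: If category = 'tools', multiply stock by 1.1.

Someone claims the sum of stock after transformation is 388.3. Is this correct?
No, the correct result is 438.3.

Step 1: Calculate the correct sum after transformation
Step 2: Apply multiplier 1.1 to records where category = 'tools'
Step 3: Correct result = 438.3
Step 4: Claimed result = 388.3
Step 5: 438.3 ≠ 388.3
Conclusion: The claimed result is incorrect. The correct answer is 438.3.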